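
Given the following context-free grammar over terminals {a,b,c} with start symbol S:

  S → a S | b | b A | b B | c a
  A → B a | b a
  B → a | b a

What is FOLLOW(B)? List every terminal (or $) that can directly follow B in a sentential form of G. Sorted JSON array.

Compute FIRST by fixpoint:
pass 1:
  A via A→b a: +{b}
  B via B→a: +{a}
  B via B→b a: +{b}
  S via S→a S: +{a}
  S via S→b: +{b}
  S via S→c a: +{c}
  FIRST[S]={a,b,c}  FIRST[A]={b}  FIRST[B]={a,b}
pass 2:
  A via A→B a: +{a}
  FIRST[S]={a,b,c}  FIRST[A]={a,b}  FIRST[B]={a,b}
pass 3: done
  FIRST[S]={a,b,c}  FIRST[A]={a,b}  FIRST[B]={a,b}

Compute FOLLOW by fixpoint:
seed FOLLOW(S) with $
[1]
  A→B a: FOLLOW(B) ⊇ FIRST(a) = {a}; new: +{a}
  S→b A: FOLLOW(A) ⊇ FOLLOW(S) ⊇ {$}; new: +{$}
  S→b B: FOLLOW(B) ⊇ FOLLOW(S) ⊇ {$}; new: +{$}
  S: {$}  A: {$}  B: {$,a}
[2] (no change)
  S: {$}  A: {$}  B: {$,a}

FOLLOW(B) = ["$", "a"]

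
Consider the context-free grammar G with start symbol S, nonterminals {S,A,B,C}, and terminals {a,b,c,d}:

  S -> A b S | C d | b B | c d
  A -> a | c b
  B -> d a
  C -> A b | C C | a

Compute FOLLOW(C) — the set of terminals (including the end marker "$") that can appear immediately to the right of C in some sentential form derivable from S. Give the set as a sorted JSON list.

FIRST sets, iterate to fixpoint:
[1]
  A via A→a: +{a}
  A via A→c b: +{c}
  B via B→d a: +{d}
  C via C→A b: +{a,c}
  S via S→A b S: +{a,c}
  S via S→b B: +{b}
  S: {a,b,c}  A: {a,c}  B: {d}  C: {a,c}
[2] — fixpoint
  S: {a,b,c}  A: {a,c}  B: {d}  C: {a,c}

Compute FOLLOW by fixpoint:
FOLLOW(S) := {$}
[1]
  C→A b: FOLLOW(A) ⊇ FIRST(b) = {b}; new: +{b}
  C→C C: FOLLOW(C) ⊇ FIRST(C) = {a,c}; new: +{a,c}
  S→C d: FOLLOW(C) ⊇ FIRST(d) = {d}; new: +{d}
  S→b B: FOLLOW(B) ⊇ FOLLOW(S) ⊇ {$}; new: +{$}
  S: {$}  A: {b}  B: {$}  C: {a,c,d}
[2] — fixpoint
  S: {$}  A: {b}  B: {$}  C: {a,c,d}

FOLLOW(C) = ["a", "c", "d"]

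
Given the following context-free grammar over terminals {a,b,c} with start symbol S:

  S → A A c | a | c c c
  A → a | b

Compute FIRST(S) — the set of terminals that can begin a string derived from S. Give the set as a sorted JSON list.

FIRST sets, iterate to fixpoint:
round 1:
  A via A→a: +{a}
  A via A→b: +{b}
  S via S→A A c: +{a,b}
  S via S→c c c: +{c}
  S: {a,b,c}  A: {a,b}
round 2: done
  S: {a,b,c}  A: {a,b}

FIRST(S) = ["a", "b", "c"]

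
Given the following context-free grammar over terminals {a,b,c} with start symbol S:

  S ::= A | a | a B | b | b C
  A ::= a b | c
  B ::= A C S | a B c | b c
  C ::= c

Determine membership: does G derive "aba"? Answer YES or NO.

CNF form of G:
  S -> T0 B | T0 T1 | T1 C | a | b | c
  A -> T0 T1 | c
  B -> A X3 | T0 X4 | T1 T2
  C -> c
  T0 -> a
  T1 -> b
  T2 -> c
  X3 -> C S
  X4 -> B T2

Fill CYK table bottom-up:
  [0..0]={S,T0}  "a"  orig:{S}
  [1..1]={S,T1}  "b"  orig:{S}
  [2..2]={S,T0}  "a"  orig:{S}
  [0..1]={A,S}  "ab"
  [1..2]=∅  "ba"
  [0..2]=∅  "aba"

S ∉ T[0,2] ⇒ NO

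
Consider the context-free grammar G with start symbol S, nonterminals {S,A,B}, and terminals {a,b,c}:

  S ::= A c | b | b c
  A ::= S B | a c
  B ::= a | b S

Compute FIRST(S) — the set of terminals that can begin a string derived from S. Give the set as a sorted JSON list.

FIRST sets, iterate to fixpoint:
pass 1:
  A via A→a c: +{a}
  B via B→a: +{a}
  B via B→b S: +{b}
  S via S→A c: +{a}
  S via S→b: +{b}
  FIRST(S)={a,b}  FIRST(A)={a}  FIRST(B)={a,b}
pass 2:
  A via A→S B: +{b}
  FIRST(S)={a,b}  FIRST(A)={a,b}  FIRST(B)={a,b}
pass 3: — fixpoint
  FIRST(S)={a,b}  FIRST(A)={a,b}  FIRST(B)={a,b}

FIRST(S) = ["a", "b"]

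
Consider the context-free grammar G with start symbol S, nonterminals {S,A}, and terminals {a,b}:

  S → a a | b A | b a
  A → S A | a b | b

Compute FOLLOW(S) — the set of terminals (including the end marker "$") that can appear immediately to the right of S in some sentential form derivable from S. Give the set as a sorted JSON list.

FIRST sets, iterate to fixpoint:
round 1:
  A via A→a b: +{a}
  A via A→b: +{b}
  S via S→a a: +{a}
  S via S→b A: +{b}
  S: {a,b}  A: {a,b}
round 2: done
  S: {a,b}  A: {a,b}

FOLLOW iteration:
FOLLOW(S) := {$}
iter 1:
  A→S A: FOLLOW(S) ⊇ FIRST(A) = {a,b}; new: +{a,b}
  S→b A: FOLLOW(A) ⊇ FOLLOW(S) ⊇ {$,a,b}; new: +{$,a,b}
  FOLLOW[S]={$,a,b}  FOLLOW[A]={$,a,b}
iter 2: done
  FOLLOW[S]={$,a,b}  FOLLOW[A]={$,a,b}

FOLLOW(S) = ["$", "a", "b"]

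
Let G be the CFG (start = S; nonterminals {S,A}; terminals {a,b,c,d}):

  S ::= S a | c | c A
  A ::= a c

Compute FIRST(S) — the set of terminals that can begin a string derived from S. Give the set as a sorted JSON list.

Compute FIRST by fixpoint:
round 1:
  A via A→a c: +{a}
  S via S→c: +{c}
  S: {c}  A: {a}
round 2: (stable)
  S: {c}  A: {a}

FIRST(S) = ["c"]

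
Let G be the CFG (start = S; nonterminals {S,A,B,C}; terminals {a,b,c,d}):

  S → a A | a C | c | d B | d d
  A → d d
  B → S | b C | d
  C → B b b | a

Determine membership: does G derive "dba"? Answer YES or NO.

CNF form of G:
  S -> T0 B | T0 T0 | T1 A | T1 C | c
  A -> T0 T0
  B -> T0 B | T0 T0 | T1 A | T1 C | T2 C | c | d
  C -> B X3 | a
  T0 -> d
  T1 -> a
  T2 -> b
  X3 -> T2 T2

CYK table (by increasing span):
  cell(0,0) d: {B,T0}  orig:{B}
  cell(1,1) b: {T2}  orig:{}
  cell(2,2) a: {C,T1}  orig:{C}
  cell(0,1) db: ∅
  cell(1,2) ba: {B}
  cell(0,2) dba: {B,S}

S ∈ T[0,2] ⇒ YES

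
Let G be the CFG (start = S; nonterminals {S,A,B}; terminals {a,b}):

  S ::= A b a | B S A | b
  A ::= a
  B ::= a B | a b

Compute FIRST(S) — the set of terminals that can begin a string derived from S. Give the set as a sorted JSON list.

FIRST sets, iterate to fixpoint:
round 1:
  A via A→a: +{a}
  B via B→a B: +{a}
  S via S→A b a: +{a}
  S via S→b: +{b}
  FIRST[S]={a,b}  FIRST[A]={a}  FIRST[B]={a}
round 2: (no change)
  FIRST[S]={a,b}  FIRST[A]={a}  FIRST[B]={a}

FIRST(S) = ["a", "b"]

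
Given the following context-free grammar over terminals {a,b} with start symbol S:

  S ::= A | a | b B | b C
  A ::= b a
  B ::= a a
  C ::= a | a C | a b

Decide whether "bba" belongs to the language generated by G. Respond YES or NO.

CNF form of G:
  S -> T0 B | T0 C | T0 T1 | a
  A -> T0 T1
  B -> T1 T1
  C -> T1 C | T1 T0 | a
  T0 -> b
  T1 -> a

Fill CYK table bottom-up:
  cell(0,0) b: {T0}  orig:{}
  cell(1,1) b: {T0}  orig:{}
  cell(2,2) a: {C,S,T1}  orig:{C,S}
  cell(0,1) bb: ∅
  cell(1,2) ba: {A,S}
  cell(0,2) bba: ∅

S ∉ T[0,2] ⇒ NO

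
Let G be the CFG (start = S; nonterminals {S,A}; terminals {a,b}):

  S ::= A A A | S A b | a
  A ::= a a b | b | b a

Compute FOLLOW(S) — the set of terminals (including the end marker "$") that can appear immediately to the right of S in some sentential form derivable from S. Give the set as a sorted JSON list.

FIRST iteration:
round 1:
  A via A→a a b: +{a}
  A via A→b: +{b}
  S via S→A A A: +{a,b}
  FIRST(S)={a,b}  FIRST(A)={a,b}
round 2: — fixpoint
  FIRST(S)={a,b}  FIRST(A)={a,b}

FOLLOW sets:
initialize: $ ∈ FOLLOW(S)
pass 1:
  S→A A A: FOLLOW(A) ⊇ FIRST(A) = {a,b}; new: +{a,b}
  S→A A A: FOLLOW(A) ⊇ FOLLOW(S) ⊇ {$}; new: +{$}
  S→S A b: FOLLOW(S) ⊇ FIRST(A) = {a,b}; new: +{a,b}
  FOLLOW[S]={$,a,b}  FOLLOW[A]={$,a,b}
pass 2: (no change)
  FOLLOW[S]={$,a,b}  FOLLOW[A]={$,a,b}

FOLLOW(S) = ["$", "a", "b"]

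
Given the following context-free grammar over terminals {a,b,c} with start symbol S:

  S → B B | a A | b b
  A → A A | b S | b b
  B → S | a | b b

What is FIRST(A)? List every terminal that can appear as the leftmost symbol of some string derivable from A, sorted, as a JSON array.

FIRST iteration:
[1]
  A via A→b S: +{b}
  B via B→a: +{a}
  B via B→b b: +{b}
  S via S→B B: +{a,b}
  FIRST[S]={a,b}  FIRST[A]={b}  FIRST[B]={a,b}
[2] (no change)
  FIRST[S]={a,b}  FIRST[A]={b}  FIRST[B]={a,b}

FIRST(A) = ["b"]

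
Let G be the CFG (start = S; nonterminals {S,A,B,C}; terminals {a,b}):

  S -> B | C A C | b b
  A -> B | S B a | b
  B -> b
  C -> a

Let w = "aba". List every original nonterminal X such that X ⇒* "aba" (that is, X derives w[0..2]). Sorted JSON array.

Convert to CNF:
  S -> C X3 | T1 T1 | b
  A -> S X2 | b
  B -> b
  C -> a
  T0 -> a
  T1 -> b
  X2 -> B T0
  X3 -> A C

Fill CYK table bottom-up (cells [i..j] with 0 ≤ i ≤ j ≤ 2 only):
  cell(0,0) a: {C,T0}  orig:{C}
  cell(1,1) b: {A,B,S,T1}  orig:{A,B,S}
  cell(2,2) a: {C,T0}  orig:{C}
  cell(0,1) ab: ∅
  cell(1,2) ba: {X2,X3}  orig:{}
  cell(0,2) aba: {S}

Original NTs in T[0,2] deriving "aba": ["S"]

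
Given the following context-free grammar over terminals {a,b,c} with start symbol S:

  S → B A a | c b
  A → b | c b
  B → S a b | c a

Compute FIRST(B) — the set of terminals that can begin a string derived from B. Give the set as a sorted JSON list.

FIRST iteration:
[1]
  A via A→b: +{b}
  A via A→c b: +{c}
  B via B→c a: +{c}
  S via S→B A a: +{c}
  FIRST[S]={c}  FIRST[A]={b,c}  FIRST[B]={c}
[2] (stable)
  FIRST[S]={c}  FIRST[A]={b,c}  FIRST[B]={c}

FIRST(B) = ["c"]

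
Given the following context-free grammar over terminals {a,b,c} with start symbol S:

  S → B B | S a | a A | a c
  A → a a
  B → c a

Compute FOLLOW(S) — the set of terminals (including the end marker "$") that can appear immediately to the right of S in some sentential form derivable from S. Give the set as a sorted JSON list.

FIRST sets, iterate to fixpoint:
[1]
  A via A→a a: +{a}
  B via B→c a: +{c}
  S via S→B B: +{c}
  S via S→a A: +{a}
  FIRST[S]={a,c}  FIRST[A]={a}  FIRST[B]={c}
[2] done
  FIRST[S]={a,c}  FIRST[A]={a}  FIRST[B]={c}

FOLLOW sets:
seed FOLLOW(S) with $
[1]
  S→B B: FOLLOW(B) ⊇ FIRST(B) = {c}; new: +{c}
  S→B B: FOLLOW(B) ⊇ FOLLOW(S) ⊇ {$}; new: +{$}
  S→S a: FOLLOW(S) ⊇ FIRST(a) = {a}; new: +{a}
  S→a A: FOLLOW(A) ⊇ FOLLOW(S) ⊇ {$,a}; new: +{$,a}
  FOLLOW[S]={$,a}  FOLLOW[A]={$,a}  FOLLOW[B]={$,c}
[2]
  S→B B: FOLLOW(B) ⊇ FOLLOW(S) ⊇ {$,a}; new: +{a}
  FOLLOW[S]={$,a}  FOLLOW[A]={$,a}  FOLLOW[B]={$,a,c}
[3] done
  FOLLOW[S]={$,a}  FOLLOW[A]={$,a}  FOLLOW[B]={$,a,c}

FOLLOW(S) = ["$", "a"]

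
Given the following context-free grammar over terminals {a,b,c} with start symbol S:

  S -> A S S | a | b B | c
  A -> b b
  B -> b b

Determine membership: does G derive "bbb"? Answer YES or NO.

Convert to CNF:
  S -> A X1 | T0 B | a | c
  A -> T0 T0
  B -> T0 T0
  T0 -> b
  X1 -> S S

CYK table (by increasing span):
  [0..0]={T0}  "b"  orig:{}
  [1..1]={T0}  "b"  orig:{}
  [2..2]={T0}  "b"  orig:{}
  [0..1]={A,B}  "bb"
  [1..2]={A,B}  "bb"
  [0..2]={S}  "bbb"

S ∈ T[0,2] ⇒ YES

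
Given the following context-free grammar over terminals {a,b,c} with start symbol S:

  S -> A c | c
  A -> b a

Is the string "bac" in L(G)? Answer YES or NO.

CNF form of G:
  S -> A T2 | c
  A -> T0 T1
  T0 -> b
  T1 -> a
  T2 -> c

CYK fill:
  cell(0,0) b: {T0}  orig:{}
  cell(1,1) a: {T1}  orig:{}
  cell(2,2) c: {S,T2}  orig:{S}
  cell(0,1) ba: {A}
  cell(1,2) ac: ∅
  cell(0,2) bac: {S}

S ∈ T[0,2] ⇒ YES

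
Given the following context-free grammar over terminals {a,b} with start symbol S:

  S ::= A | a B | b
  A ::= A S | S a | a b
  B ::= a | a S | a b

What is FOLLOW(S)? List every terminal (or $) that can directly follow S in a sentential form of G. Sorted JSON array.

FIRST sets, iterate to fixpoint:
pass 1:
  A via A→a b: +{a}
  B via B→a: +{a}
  S via S→A: +{a}
  S via S→b: +{b}
  FIRST(S)={a,b}  FIRST(A)={a}  FIRST(B)={a}
pass 2:
  A via A→S a: +{b}
  FIRST(S)={a,b}  FIRST(A)={a,b}  FIRST(B)={a}
pass 3: done
  FIRST(S)={a,b}  FIRST(A)={a,b}  FIRST(B)={a}

Compute FOLLOW by fixpoint:
initialize: $ ∈ FOLLOW(S)
iter 1:
  A→A S: FOLLOW(A) ⊇ FIRST(S) = {a,b}; new: +{a,b}
  A→A S: FOLLOW(S) ⊇ FOLLOW(A) ⊇ {a,b}; new: +{a,b}
  S→A: FOLLOW(A) ⊇ FOLLOW(S) ⊇ {$,a,b}; new: +{$}
  S→a B: FOLLOW(B) ⊇ FOLLOW(S) ⊇ {$,a,b}; new: +{$,a,b}
  FOLLOW(S)={$,a,b}  FOLLOW(A)={$,a,b}  FOLLOW(B)={$,a,b}
iter 2: (stable)
  FOLLOW(S)={$,a,b}  FOLLOW(A)={$,a,b}  FOLLOW(B)={$,a,b}

FOLLOW(S) = ["$", "a", "b"]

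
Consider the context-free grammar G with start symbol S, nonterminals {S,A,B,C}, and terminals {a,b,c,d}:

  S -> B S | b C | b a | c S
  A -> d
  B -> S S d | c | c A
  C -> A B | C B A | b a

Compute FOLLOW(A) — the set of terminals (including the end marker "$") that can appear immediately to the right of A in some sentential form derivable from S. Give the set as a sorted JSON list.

FIRST iteration:
round 1:
  A via A→d: +{d}
  B via B→c: +{c}
  C via C→A B: +{d}
  C via C→b a: +{b}
  S via S→B S: +{c}
  S via S→b C: +{b}
  FIRST(S)={b,c}  FIRST(A)={d}  FIRST(B)={c}  FIRST(C)={b,d}
round 2:
  B via B→S S d: +{b}
  FIRST(S)={b,c}  FIRST(A)={d}  FIRST(B)={b,c}  FIRST(C)={b,d}
round 3: done
  FIRST(S)={b,c}  FIRST(A)={d}  FIRST(B)={b,c}  FIRST(C)={b,d}

FOLLOW iteration:
seed FOLLOW(S) with $
round 1:
  B→S S d: FOLLOW(S) ⊇ FIRST(S) = {b,c}; new: +{b,c}
  B→S S d: FOLLOW(S) ⊇ FIRST(d) = {d}; new: +{d}
  C→A B: FOLLOW(A) ⊇ FIRST(B) = {b,c}; new: +{b,c}
  C→C B A: FOLLOW(C) ⊇ FIRST(B) = {b,c}; new: +{b,c}
  C→C B A: FOLLOW(B) ⊇ FIRST(A) = {d}; new: +{d}
  S→B S: FOLLOW(B) ⊇ FIRST(S) = {b,c}; new: +{b,c}
  S→b C: FOLLOW(C) ⊇ FOLLOW(S) ⊇ {$,b,c,d}; new: +{$,d}
  FOLLOW(S)={$,b,c,d}  FOLLOW(A)={b,c}  FOLLOW(B)={b,c,d}  FOLLOW(C)={$,b,c,d}
round 2:
  B→c A: FOLLOW(A) ⊇ FOLLOW(B) ⊇ {b,c,d}; new: +{d}
  C→A B: FOLLOW(B) ⊇ FOLLOW(C) ⊇ {$,b,c,d}; new: +{$}
  C→C B A: FOLLOW(A) ⊇ FOLLOW(C) ⊇ {$,b,c,d}; new: +{$}
  FOLLOW(S)={$,b,c,d}  FOLLOW(A)={$,b,c,d}  FOLLOW(B)={$,b,c,d}  FOLLOW(C)={$,b,c,d}
round 3: — fixpoint
  FOLLOW(S)={$,b,c,d}  FOLLOW(A)={$,b,c,d}  FOLLOW(B)={$,b,c,d}  FOLLOW(C)={$,b,c,d}

FOLLOW(A) = ["$", "b", "c", "d"]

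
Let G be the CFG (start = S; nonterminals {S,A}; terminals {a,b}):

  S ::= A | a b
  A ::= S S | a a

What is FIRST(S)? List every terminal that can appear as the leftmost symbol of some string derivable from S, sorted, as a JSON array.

Compute FIRST by fixpoint:
round 1:
  A via A→a a: +{a}
  S via S→A: +{a}
  FIRST(S)={a}  FIRST(A)={a}
round 2: (stable)
  FIRST(S)={a}  FIRST(A)={a}

FIRST(S) = ["a"]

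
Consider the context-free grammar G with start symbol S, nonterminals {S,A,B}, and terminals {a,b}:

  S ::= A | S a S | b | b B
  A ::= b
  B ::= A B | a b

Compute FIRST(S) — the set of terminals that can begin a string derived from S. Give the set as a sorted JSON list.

Compute FIRST by fixpoint:
[1]
  A via A→b: +{b}
  B via B→A B: +{b}
  B via B→a b: +{a}
  S via S→A: +{b}
  FIRST(S)={b}  FIRST(A)={b}  FIRST(B)={a,b}
[2] done
  FIRST(S)={b}  FIRST(A)={b}  FIRST(B)={a,b}

FIRST(S) = ["b"]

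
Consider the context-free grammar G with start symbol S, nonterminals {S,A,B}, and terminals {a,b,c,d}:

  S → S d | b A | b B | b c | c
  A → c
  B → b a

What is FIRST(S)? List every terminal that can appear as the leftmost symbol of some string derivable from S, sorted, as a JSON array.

FIRST iteration:
iter 1:
  A via A→c: +{c}
  B via B→b a: +{b}
  S via S→b A: +{b}
  S via S→c: +{c}
  FIRST[S]={b,c}  FIRST[A]={c}  FIRST[B]={b}
iter 2: (stable)
  FIRST[S]={b,c}  FIRST[A]={c}  FIRST[B]={b}

FIRST(S) = ["b", "c"]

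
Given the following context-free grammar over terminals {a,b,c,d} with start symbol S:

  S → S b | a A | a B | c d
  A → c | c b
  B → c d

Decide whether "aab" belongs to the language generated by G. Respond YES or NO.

CNF form of G:
  S -> S T1 | T0 T2 | T3 A | T3 B
  A -> T0 T1 | c
  B -> T0 T2
  T0 -> c
  T1 -> b
  T2 -> d
  T3 -> a

CYK table (by increasing span):
  T[0,0] 'a' = {T3}  orig:{}
  T[1,1] 'a' = {T3}  orig:{}
  T[2,2] 'b' = {T1}  orig:{}
  T[0,1] 'aa' = ∅
  T[1,2] 'ab' = ∅
  T[0,2] 'aab' = ∅

S ∉ T[0,2] ⇒ NO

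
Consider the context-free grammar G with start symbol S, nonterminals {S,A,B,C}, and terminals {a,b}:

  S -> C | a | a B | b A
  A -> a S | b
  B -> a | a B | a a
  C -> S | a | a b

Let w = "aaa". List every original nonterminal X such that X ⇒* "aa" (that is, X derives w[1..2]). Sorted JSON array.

CNF form of G:
  S -> T0 B | T0 T1 | T1 A | a
  A -> T0 S | b
  B -> T0 B | T0 T0 | a
  C -> T0 B | T0 T1 | T1 A | a
  T0 -> a
  T1 -> b

Fill CYK table bottom-up (cells [i..j] with 1 ≤ i ≤ j ≤ 2 only):
  T[1,1] 'a' = {B,C,S,T0}  orig:{B,C,S}
  T[2,2] 'a' = {B,C,S,T0}  orig:{B,C,S}
  T[1,2] 'aa' = {A,B,C,S}

Original NTs in T[1,2] deriving "aa": ["A", "B", "C", "S"]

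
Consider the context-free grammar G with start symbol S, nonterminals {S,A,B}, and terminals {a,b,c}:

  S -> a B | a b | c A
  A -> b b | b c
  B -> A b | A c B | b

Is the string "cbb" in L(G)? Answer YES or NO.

Convert to CNF:
  S -> T1 A | T2 B | T2 T0
  A -> T0 T0 | T0 T1
  B -> A T0 | A X3 | b
  T0 -> b
  T1 -> c
  T2 -> a
  X3 -> T1 B

Fill CYK table bottom-up:
  cell(0,0) c: {T1}  orig:{}
  cell(1,1) b: {B,T0}  orig:{B}
  cell(2,2) b: {B,T0}  orig:{B}
  cell(0,1) cb: {X3}  orig:{}
  cell(1,2) bb: {A}
  cell(0,2) cbb: {S}

S ∈ T[0,2] ⇒ YES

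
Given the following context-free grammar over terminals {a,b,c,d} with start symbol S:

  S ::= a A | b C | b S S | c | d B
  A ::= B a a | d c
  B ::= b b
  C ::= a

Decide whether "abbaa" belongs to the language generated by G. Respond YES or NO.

Convert to CNF:
  S -> T0 A | T1 B | T3 C | T3 X5 | c
  A -> B X4 | T1 T2
  B -> T3 T3
  C -> a
  T0 -> a
  T1 -> d
  T2 -> c
  T3 -> b
  X4 -> T0 T0
  X5 -> S S

Fill CYK table bottom-up:
  cell(0,0) a: {C,T0}  orig:{C}
  cell(1,1) b: {T3}  orig:{}
  cell(2,2) b: {T3}  orig:{}
  cell(3,3) a: {C,T0}  orig:{C}
  cell(4,4) a: {C,T0}  orig:{C}
  cell(0,1) ab: ∅
  cell(1,2) bb: {B}
  cell(2,3) ba: {S}
  cell(3,4) aa: {X4}  orig:{}
  cell(0,2) abb: ∅
  cell(1,3) bba: ∅
  cell(2,4) baa: ∅
  cell(0,3) abba: ∅
  cell(1,4) bbaa: {A}
  cell(0,4) abbaa: {S}

S ∈ T[0,4] ⇒ YES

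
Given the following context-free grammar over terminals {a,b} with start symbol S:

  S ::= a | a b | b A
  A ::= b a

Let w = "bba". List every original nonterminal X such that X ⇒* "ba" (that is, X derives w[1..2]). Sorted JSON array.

Convert to CNF:
  S -> T0 A | T1 T0 | a
  A -> T0 T1
  T0 -> b
  T1 -> a

Fill CYK table bottom-up (cells [i..j] with 1 ≤ i ≤ j ≤ 2 only):
  T[1,1] 'b' = {T0}  orig:{}
  T[2,2] 'a' = {S,T1}  orig:{S}
  T[1,2] 'ba' = {A}

Original NTs in T[1,2] deriving "ba": ["A"]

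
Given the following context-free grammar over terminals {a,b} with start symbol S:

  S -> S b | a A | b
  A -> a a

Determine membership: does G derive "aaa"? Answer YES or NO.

CNF form of G:
  S -> S T1 | T0 A | b
  A -> T0 T0
  T0 -> a
  T1 -> b

CYK fill:
  [0..0]={T0}  "a"  orig:{}
  [1..1]={T0}  "a"  orig:{}
  [2..2]={T0}  "a"  orig:{}
  [0..1]={A}  "aa"
  [1..2]={A}  "aa"
  [0..2]={S}  "aaa"

S ∈ T[0,2] ⇒ YES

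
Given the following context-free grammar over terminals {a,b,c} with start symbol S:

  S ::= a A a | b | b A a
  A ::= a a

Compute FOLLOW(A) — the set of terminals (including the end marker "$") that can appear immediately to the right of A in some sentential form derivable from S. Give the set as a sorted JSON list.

FIRST iteration:
[1]
  A via A→a a: +{a}
  S via S→a A a: +{a}
  S via S→b: +{b}
  FIRST(S)={a,b}  FIRST(A)={a}
[2] (no change)
  FIRST(S)={a,b}  FIRST(A)={a}

FOLLOW sets:
seed FOLLOW(S) with $
pass 1:
  S→a A a: FOLLOW(A) ⊇ FIRST(a) = {a}; new: +{a}
  FOLLOW(S)={$}  FOLLOW(A)={a}
pass 2: — fixpoint
  FOLLOW(S)={$}  FOLLOW(A)={a}

FOLLOW(A) = ["a"]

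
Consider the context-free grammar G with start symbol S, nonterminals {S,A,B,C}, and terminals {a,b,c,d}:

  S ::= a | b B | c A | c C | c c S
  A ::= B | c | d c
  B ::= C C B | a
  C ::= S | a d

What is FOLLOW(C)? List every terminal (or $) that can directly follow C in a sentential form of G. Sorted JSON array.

Compute FIRST by fixpoint:
[1]
  A via A→c: +{c}
  A via A→d c: +{d}
  B via B→a: +{a}
  C via C→a d: +{a}
  S via S→a: +{a}
  S via S→b B: +{b}
  S via S→c A: +{c}
  FIRST[S]={a,b,c}  FIRST[A]={c,d}  FIRST[B]={a}  FIRST[C]={a}
[2]
  A via A→B: +{a}
  C via C→S: +{b,c}
  FIRST[S]={a,b,c}  FIRST[A]={a,c,d}  FIRST[B]={a}  FIRST[C]={a,b,c}
[3]
  B via B→C C B: +{b,c}
  FIRST[S]={a,b,c}  FIRST[A]={a,c,d}  FIRST[B]={a,b,c}  FIRST[C]={a,b,c}
[4]
  A via A→B: +{b}
  FIRST[S]={a,b,c}  FIRST[A]={a,b,c,d}  FIRST[B]={a,b,c}  FIRST[C]={a,b,c}
[5] (stable)
  FIRST[S]={a,b,c}  FIRST[A]={a,b,c,d}  FIRST[B]={a,b,c}  FIRST[C]={a,b,c}

Compute FOLLOW by fixpoint:
seed FOLLOW(S) with $
iter 1:
  B→C C B: FOLLOW(C) ⊇ FIRST(C) = {a,b,c}; new: +{a,b,c}
  C→S: FOLLOW(S) ⊇ FOLLOW(C) ⊇ {a,b,c}; new: +{a,b,c}
  S→b B: FOLLOW(B) ⊇ FOLLOW(S) ⊇ {$,a,b,c}; new: +{$,a,b,c}
  S→c A: FOLLOW(A) ⊇ FOLLOW(S) ⊇ {$,a,b,c}; new: +{$,a,b,c}
  S→c C: FOLLOW(C) ⊇ FOLLOW(S) ⊇ {$,a,b,c}; new: +{$}
  FOLLOW[S]={$,a,b,c}  FOLLOW[A]={$,a,b,c}  FOLLOW[B]={$,a,b,c}  FOLLOW[C]={$,a,b,c}
iter 2: done
  FOLLOW[S]={$,a,b,c}  FOLLOW[A]={$,a,b,c}  FOLLOW[B]={$,a,b,c}  FOLLOW[C]={$,a,b,c}

FOLLOW(C) = ["$", "a", "b", "c"]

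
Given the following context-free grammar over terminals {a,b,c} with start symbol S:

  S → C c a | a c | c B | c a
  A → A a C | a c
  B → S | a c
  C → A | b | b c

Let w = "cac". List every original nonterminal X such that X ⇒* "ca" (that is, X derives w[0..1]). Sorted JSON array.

Convert to CNF:
  S -> C X6 | T0 T1 | T1 B | T1 T0
  A -> A X3 | T0 T1
  B -> C X4 | T0 T1 | T1 B | T1 T0
  C -> A X5 | T0 T1 | T2 T1 | b
  T0 -> a
  T1 -> c
  T2 -> b
  X3 -> T0 C
  X4 -> T1 T0
  X5 -> T0 C
  X6 -> T1 T0

CYK fill — only the sub-triangle for w[0..1]:
  cell(0,0) c: {T1}  orig:{}
  cell(1,1) a: {T0}  orig:{}
  cell(0,1) ca: {B,S,X4,X6}  orig:{B,S}

Original NTs in T[0,1] deriving "ca": ["B", "S"]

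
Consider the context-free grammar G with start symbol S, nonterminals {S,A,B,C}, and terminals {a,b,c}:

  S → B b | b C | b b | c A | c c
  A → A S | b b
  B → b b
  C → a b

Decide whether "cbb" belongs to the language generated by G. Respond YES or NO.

CNF form of G:
  S -> B T0 | T0 C | T0 T0 | T2 A | T2 T2
  A -> A S | T0 T0
  B -> T0 T0
  C -> T1 T0
  T0 -> b
  T1 -> a
  T2 -> c

CYK table (by increasing span):
  [0..0]={T2}  "c"  orig:{}
  [1..1]={T0}  "b"  orig:{}
  [2..2]={T0}  "b"  orig:{}
  [0..1]=∅  "cb"
  [1..2]={A,B,S}  "bb"
  [0..2]={S}  "cbb"

S ∈ T[0,2] ⇒ YES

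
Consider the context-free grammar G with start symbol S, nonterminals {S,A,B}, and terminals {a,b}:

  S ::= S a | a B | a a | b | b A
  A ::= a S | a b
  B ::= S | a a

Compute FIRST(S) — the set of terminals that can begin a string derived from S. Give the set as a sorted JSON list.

FIRST sets, iterate to fixpoint:
[1]
  A via A→a S: +{a}
  B via B→a a: +{a}
  S via S→a B: +{a}
  S via S→b: +{b}
  FIRST[S]={a,b}  FIRST[A]={a}  FIRST[B]={a}
[2]
  B via B→S: +{b}
  FIRST[S]={a,b}  FIRST[A]={a}  FIRST[B]={a,b}
[3] done
  FIRST[S]={a,b}  FIRST[A]={a}  FIRST[B]={a,b}

FIRST(S) = ["a", "b"]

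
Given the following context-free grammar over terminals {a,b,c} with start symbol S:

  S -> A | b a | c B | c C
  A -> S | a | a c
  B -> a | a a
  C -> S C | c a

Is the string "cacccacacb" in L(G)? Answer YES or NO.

CNF form of G:
  S -> T0 T1 | T1 B | T1 C | T2 T0 | a
  A -> T0 T1 | T1 B | T1 C | T2 T0 | a
  B -> T0 T0 | a
  C -> S C | T1 T0
  T0 -> a
  T1 -> c
  T2 -> b

CYK fill:
  T[0,0] 'c' = {T1}  orig:{}
  T[1,1] 'a' = {A,B,S,T0}  orig:{A,B,S}
  T[2,2] 'c' = {T1}  orig:{}
  T[3,3] 'c' = {T1}  orig:{}
  T[4,4] 'c' = {T1}  orig:{}
  T[5,5] 'a' = {A,B,S,T0}  orig:{A,B,S}
  T[6,6] 'c' = {T1}  orig:{}
  T[7,7] 'a' = {A,B,S,T0}  orig:{A,B,S}
  T[8,8] 'c' = {T1}  orig:{}
  T[9,9] 'b' = {T2}  orig:{}
  T[0,1] 'ca' = {A,C,S}
  T[1,2] 'ac' = {A,S}
  T[2,3] 'cc' = ∅
  T[3,4] 'cc' = ∅
  T[4,5] 'ca' = {A,C,S}
  T[5,6] 'ac' = {A,S}
  T[6,7] 'ca' = {A,C,S}
  T[7,8] 'ac' = {A,S}
  T[8,9] 'cb' = ∅
  T[0,2] 'cac' = ∅
  T[1,3] 'acc' = ∅
  T[2,4] 'ccc' = ∅
  T[3,5] 'cca' = {A,S}
  T[4,6] 'cac' = ∅
  T[5,7] 'aca' = {C}
  T[6,8] 'cac' = ∅
  T[7,9] 'acb' = ∅
  T[0,3] 'cacc' = ∅
  T[1,4] 'accc' = ∅
  T[2,5] 'ccca' = ∅
  T[3,6] 'ccac' = ∅
  T[4,7] 'caca' = {A,C,S}
  T[5,8] 'acac' = ∅
  T[6,9] 'cacb' = ∅
  T[0,4] 'caccc' = ∅
  T[1,5] 'accca' = ∅
  T[2,6] 'cccac' = ∅
  T[3,7] 'ccaca' = {A,C,S}
  T[4,8] 'cacac' = ∅
  T[5,9] 'acacb' = ∅
  T[0,5] 'caccca' = ∅
  T[1,6] 'acccac' = ∅
  T[2,7] 'cccaca' = {A,S}
  T[3,8] 'ccacac' = ∅
  T[4,9] 'cacacb' = ∅
  T[0,6] 'cacccac' = ∅
  T[1,7] 'acccaca' = {C}
  T[2,8] 'cccacac' = ∅
  T[3,9] 'ccacacb' = ∅
  T[0,7] 'cacccaca' = {A,S}
  T[1,8] 'acccacac' = ∅
  T[2,9] 'cccacacb' = ∅
  T[0,8] 'cacccacac' = ∅
  T[1,9] 'acccacacb' = ∅
  T[0,9] 'cacccacacb' = ∅

S ∉ T[0,9] ⇒ NO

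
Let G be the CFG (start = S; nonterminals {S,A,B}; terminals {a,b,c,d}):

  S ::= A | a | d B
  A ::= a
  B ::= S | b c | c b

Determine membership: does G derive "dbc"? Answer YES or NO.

CNF form of G:
  S -> T2 B | a
  A -> a
  B -> T0 T1 | T1 T0 | T2 B | a
  T0 -> b
  T1 -> c
  T2 -> d

CYK fill:
  cell(0,0) d: {T2}  orig:{}
  cell(1,1) b: {T0}  orig:{}
  cell(2,2) c: {T1}  orig:{}
  cell(0,1) db: ∅
  cell(1,2) bc: {B}
  cell(0,2) dbc: {B,S}

S ∈ T[0,2] ⇒ YES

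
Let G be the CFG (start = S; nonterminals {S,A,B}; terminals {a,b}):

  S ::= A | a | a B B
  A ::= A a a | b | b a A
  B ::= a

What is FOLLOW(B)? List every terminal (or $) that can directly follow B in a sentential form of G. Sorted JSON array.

FIRST iteration:
pass 1:
  A via A→b: +{b}
  B via B→a: +{a}
  S via S→A: +{b}
  S via S→a: +{a}
  FIRST(S)={a,b}  FIRST(A)={b}  FIRST(B)={a}
pass 2: — fixpoint
  FIRST(S)={a,b}  FIRST(A)={b}  FIRST(B)={a}

FOLLOW iteration:
initialize: $ ∈ FOLLOW(S)
[1]
  A→A a a: FOLLOW(A) ⊇ FIRST(a) = {a}; new: +{a}
  S→A: FOLLOW(A) ⊇ FOLLOW(S) ⊇ {$}; new: +{$}
  S→a B B: FOLLOW(B) ⊇ FIRST(B) = {a}; new: +{a}
  S→a B B: FOLLOW(B) ⊇ FOLLOW(S) ⊇ {$}; new: +{$}
  FOLLOW(S)={$}  FOLLOW(A)={$,a}  FOLLOW(B)={$,a}
[2] (stable)
  FOLLOW(S)={$}  FOLLOW(A)={$,a}  FOLLOW(B)={$,a}

FOLLOW(B) = ["$", "a"]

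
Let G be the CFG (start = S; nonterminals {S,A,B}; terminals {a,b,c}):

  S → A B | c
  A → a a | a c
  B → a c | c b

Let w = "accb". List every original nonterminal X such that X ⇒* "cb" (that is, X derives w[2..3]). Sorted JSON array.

CNF form of G:
  S -> A B | c
  A -> T0 T0 | T0 T1
  B -> T0 T1 | T1 T2
  T0 -> a
  T1 -> c
  T2 -> b

CYK fill (cells [i..j] with 2 ≤ i ≤ j ≤ 3 only):
  cell(2,2) c: {S,T1}  orig:{S}
  cell(3,3) b: {T2}  orig:{}
  cell(2,3) cb: {B}

Original NTs in T[2,3] deriving "cb": ["B"]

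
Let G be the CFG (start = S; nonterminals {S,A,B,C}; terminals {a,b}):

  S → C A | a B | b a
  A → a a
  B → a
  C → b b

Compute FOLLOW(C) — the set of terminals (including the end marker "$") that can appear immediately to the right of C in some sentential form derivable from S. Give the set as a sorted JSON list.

FIRST sets, iterate to fixpoint:
iter 1:
  A via A→a a: +{a}
  B via B→a: +{a}
  C via C→b b: +{b}
  S via S→C A: +{b}
  S via S→a B: +{a}
  FIRST(S)={a,b}  FIRST(A)={a}  FIRST(B)={a}  FIRST(C)={b}
iter 2: (no change)
  FIRST(S)={a,b}  FIRST(A)={a}  FIRST(B)={a}  FIRST(C)={b}

FOLLOW iteration:
seed FOLLOW(S) with $
[1]
  S→C A: FOLLOW(C) ⊇ FIRST(A) = {a}; new: +{a}
  S→C A: FOLLOW(A) ⊇ FOLLOW(S) ⊇ {$}; new: +{$}
  S→a B: FOLLOW(B) ⊇ FOLLOW(S) ⊇ {$}; new: +{$}
  FOLLOW(S)={$}  FOLLOW(A)={$}  FOLLOW(B)={$}  FOLLOW(C)={a}
[2] done
  FOLLOW(S)={$}  FOLLOW(A)={$}  FOLLOW(B)={$}  FOLLOW(C)={a}

FOLLOW(C) = ["a"]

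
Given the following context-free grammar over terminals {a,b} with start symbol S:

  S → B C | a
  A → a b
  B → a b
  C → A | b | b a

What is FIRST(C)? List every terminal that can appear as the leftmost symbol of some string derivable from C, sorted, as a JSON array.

FIRST sets, iterate to fixpoint:
round 1:
  A via A→a b: +{a}
  B via B→a b: +{a}
  C via C→A: +{a}
  C via C→b: +{b}
  S via S→B C: +{a}
  S: {a}  A: {a}  B: {a}  C: {a,b}
round 2: (stable)
  S: {a}  A: {a}  B: {a}  C: {a,b}

FIRST(C) = ["a", "b"]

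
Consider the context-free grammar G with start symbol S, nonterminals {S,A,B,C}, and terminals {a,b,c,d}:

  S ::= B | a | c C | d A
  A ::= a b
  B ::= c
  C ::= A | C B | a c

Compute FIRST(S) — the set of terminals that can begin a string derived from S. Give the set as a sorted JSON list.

Compute FIRST by fixpoint:
iter 1:
  A via A→a b: +{a}
  B via B→c: +{c}
  C via C→A: +{a}
  S via S→B: +{c}
  S via S→a: +{a}
  S via S→d A: +{d}
  S: {a,c,d}  A: {a}  B: {c}  C: {a}
iter 2: — fixpoint
  S: {a,c,d}  A: {a}  B: {c}  C: {a}

FIRST(S) = ["a", "c", "d"]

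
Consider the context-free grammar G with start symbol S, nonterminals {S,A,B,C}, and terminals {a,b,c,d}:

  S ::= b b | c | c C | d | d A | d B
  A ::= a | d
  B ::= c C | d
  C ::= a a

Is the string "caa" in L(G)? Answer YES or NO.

Convert to CNF:
  S -> T0 C | T2 T2 | T3 A | T3 B | c | d
  A -> a | d
  B -> T0 C | d
  C -> T1 T1
  T0 -> c
  T1 -> a
  T2 -> b
  T3 -> d

Fill CYK table bottom-up:
  [0..0]={S,T0}  "c"  orig:{S}
  [1..1]={A,T1}  "a"  orig:{A}
  [2..2]={A,T1}  "a"  orig:{A}
  [0..1]=∅  "ca"
  [1..2]={C}  "aa"
  [0..2]={B,S}  "caa"

S ∈ T[0,2] ⇒ YES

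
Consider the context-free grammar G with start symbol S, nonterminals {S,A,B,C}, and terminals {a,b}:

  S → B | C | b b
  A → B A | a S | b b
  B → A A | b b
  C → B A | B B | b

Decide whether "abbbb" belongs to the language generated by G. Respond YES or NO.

Convert to CNF:
  S -> A A | B A | B B | T1 T1 | b
  A -> B A | T0 S | T1 T1
  B -> A A | T1 T1
  C -> B A | B B | b
  T0 -> a
  T1 -> b

CYK fill:
  [0..0]={T0}  "a"  orig:{}
  [1..1]={C,S,T1}  "b"  orig:{C,S}
  [2..2]={C,S,T1}  "b"  orig:{C,S}
  [3..3]={C,S,T1}  "b"  orig:{C,S}
  [4..4]={C,S,T1}  "b"  orig:{C,S}
  [0..1]={A}  "ab"
  [1..2]={A,B,S}  "bb"
  [2..3]={A,B,S}  "bb"
  [3..4]={A,B,S}  "bb"
  [0..2]={A}  "abb"
  [1..3]=∅  "bbb"
  [2..4]=∅  "bbb"
  [0..3]={B,S}  "abbb"
  [1..4]={A,B,C,S}  "bbbb"
  [0..4]={A,B,S}  "abbbb"

S ∈ T[0,4] ⇒ YES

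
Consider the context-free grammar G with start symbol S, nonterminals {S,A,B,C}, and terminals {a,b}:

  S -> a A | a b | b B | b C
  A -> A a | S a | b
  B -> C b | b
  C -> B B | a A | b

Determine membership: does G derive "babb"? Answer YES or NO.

Convert to CNF:
  S -> T0 A | T0 T1 | T1 B | T1 C
  A -> A T0 | S T0 | b
  B -> C T1 | b
  C -> B B | T0 A | b
  T0 -> a
  T1 -> b

Fill CYK table bottom-up:
  T[0,0] 'b' = {A,B,C,T1}  orig:{A,B,C}
  T[1,1] 'a' = {T0}  orig:{}
  T[2,2] 'b' = {A,B,C,T1}  orig:{A,B,C}
  T[3,3] 'b' = {A,B,C,T1}  orig:{A,B,C}
  T[0,1] 'ba' = {A}
  T[1,2] 'ab' = {C,S}
  T[2,3] 'bb' = {B,C,S}
  T[0,2] 'bab' = {S}
  T[1,3] 'abb' = {B}
  T[0,3] 'babb' = {C,S}

S ∈ T[0,3] ⇒ YES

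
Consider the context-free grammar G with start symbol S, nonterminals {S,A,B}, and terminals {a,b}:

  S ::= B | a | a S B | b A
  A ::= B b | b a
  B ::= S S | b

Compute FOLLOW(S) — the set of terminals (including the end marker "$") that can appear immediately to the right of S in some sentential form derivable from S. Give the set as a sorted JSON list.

Compute FIRST by fixpoint:
round 1:
  A via A→b a: +{b}
  B via B→b: +{b}
  S via S→B: +{b}
  S via S→a: +{a}
  S: {a,b}  A: {b}  B: {b}
round 2:
  B via B→S S: +{a}
  S: {a,b}  A: {b}  B: {a,b}
round 3:
  A via A→B b: +{a}
  S: {a,b}  A: {a,b}  B: {a,b}
round 4: — fixpoint
  S: {a,b}  A: {a,b}  B: {a,b}

FOLLOW iteration:
initialize: $ ∈ FOLLOW(S)
iter 1:
  A→B b: FOLLOW(B) ⊇ FIRST(b) = {b}; new: +{b}
  B→S S: FOLLOW(S) ⊇ FIRST(S) = {a,b}; new: +{a,b}
  S→B: FOLLOW(B) ⊇ FOLLOW(S) ⊇ {$,a,b}; new: +{$,a}
  S→b A: FOLLOW(A) ⊇ FOLLOW(S) ⊇ {$,a,b}; new: +{$,a,b}
  FOLLOW(S)={$,a,b}  FOLLOW(A)={$,a,b}  FOLLOW(B)={$,a,b}
iter 2: done
  FOLLOW(S)={$,a,b}  FOLLOW(A)={$,a,b}  FOLLOW(B)={$,a,b}

FOLLOW(S) = ["$", "a", "b"]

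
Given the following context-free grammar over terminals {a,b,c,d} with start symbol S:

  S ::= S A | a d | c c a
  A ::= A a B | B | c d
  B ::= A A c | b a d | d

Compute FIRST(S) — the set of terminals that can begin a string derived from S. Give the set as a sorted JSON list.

FIRST sets, iterate to fixpoint:
[1]
  A via A→c d: +{c}
  B via B→A A c: +{c}
  B via B→b a d: +{b}
  B via B→d: +{d}
  S via S→a d: +{a}
  S via S→c c a: +{c}
  FIRST[S]={a,c}  FIRST[A]={c}  FIRST[B]={b,c,d}
[2]
  A via A→B: +{b,d}
  FIRST[S]={a,c}  FIRST[A]={b,c,d}  FIRST[B]={b,c,d}
[3] done
  FIRST[S]={a,c}  FIRST[A]={b,c,d}  FIRST[B]={b,c,d}

FIRST(S) = ["a", "c"]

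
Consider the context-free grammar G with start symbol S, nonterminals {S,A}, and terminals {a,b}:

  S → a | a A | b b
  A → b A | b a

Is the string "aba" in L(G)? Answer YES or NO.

CNF form of G:
  S -> T0 T0 | T1 A | a
  A -> T0 A | T0 T1
  T0 -> b
  T1 -> a

CYK table (by increasing span):
  [0..0]={S,T1}  "a"  orig:{S}
  [1..1]={T0}  "b"  orig:{}
  [2..2]={S,T1}  "a"  orig:{S}
  [0..1]=∅  "ab"
  [1..2]={A}  "ba"
  [0..2]={S}  "aba"

S ∈ T[0,2] ⇒ YES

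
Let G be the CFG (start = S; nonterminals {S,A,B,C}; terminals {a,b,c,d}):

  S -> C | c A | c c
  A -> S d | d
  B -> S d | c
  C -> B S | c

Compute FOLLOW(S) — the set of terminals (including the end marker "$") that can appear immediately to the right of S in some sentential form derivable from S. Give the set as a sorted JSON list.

Compute FIRST by fixpoint:
round 1:
  A via A→d: +{d}
  B via B→c: +{c}
  C via C→B S: +{c}
  S via S→C: +{c}
  FIRST(S)={c}  FIRST(A)={d}  FIRST(B)={c}  FIRST(C)={c}
round 2:
  A via A→S d: +{c}
  FIRST(S)={c}  FIRST(A)={c,d}  FIRST(B)={c}  FIRST(C)={c}
round 3: done
  FIRST(S)={c}  FIRST(A)={c,d}  FIRST(B)={c}  FIRST(C)={c}

FOLLOW sets:
initialize: $ ∈ FOLLOW(S)
[1]
  A→S d: FOLLOW(S) ⊇ FIRST(d) = {d}; new: +{d}
  C→B S: FOLLOW(B) ⊇ FIRST(S) = {c}; new: +{c}
  S→C: FOLLOW(C) ⊇ FOLLOW(S) ⊇ {$,d}; new: +{$,d}
  S→c A: FOLLOW(A) ⊇ FOLLOW(S) ⊇ {$,d}; new: +{$,d}
  FOLLOW[S]={$,d}  FOLLOW[A]={$,d}  FOLLOW[B]={c}  FOLLOW[C]={$,d}
[2] (no change)
  FOLLOW[S]={$,d}  FOLLOW[A]={$,d}  FOLLOW[B]={c}  FOLLOW[C]={$,d}

FOLLOW(S) = ["$", "d"]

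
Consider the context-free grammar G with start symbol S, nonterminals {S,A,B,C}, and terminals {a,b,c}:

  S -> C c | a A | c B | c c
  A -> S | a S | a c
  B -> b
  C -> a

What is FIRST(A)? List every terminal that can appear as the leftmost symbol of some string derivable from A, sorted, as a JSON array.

Compute FIRST by fixpoint:
iter 1:
  A via A→a S: +{a}
  B via B→b: +{b}
  C via C→a: +{a}
  S via S→C c: +{a}
  S via S→c B: +{c}
  FIRST[S]={a,c}  FIRST[A]={a}  FIRST[B]={b}  FIRST[C]={a}
iter 2:
  A via A→S: +{c}
  FIRST[S]={a,c}  FIRST[A]={a,c}  FIRST[B]={b}  FIRST[C]={a}
iter 3: (stable)
  FIRST[S]={a,c}  FIRST[A]={a,c}  FIRST[B]={b}  FIRST[C]={a}

FIRST(A) = ["a", "c"]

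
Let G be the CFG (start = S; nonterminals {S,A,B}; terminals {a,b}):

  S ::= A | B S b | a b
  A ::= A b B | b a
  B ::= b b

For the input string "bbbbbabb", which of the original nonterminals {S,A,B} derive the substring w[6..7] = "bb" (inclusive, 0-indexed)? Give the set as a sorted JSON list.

Convert to CNF:
  S -> A X3 | B X4 | T0 T1 | T1 T0
  A -> A X2 | T0 T1
  B -> T0 T0
  T0 -> b
  T1 -> a
  X2 -> T0 B
  X3 -> T0 B
  X4 -> S T0

CYK table (by increasing span) — only the sub-triangle for w[6..7]:
  T[6,6] 'b' = {T0}  orig:{}
  T[7,7] 'b' = {T0}  orig:{}
  T[6,7] 'bb' = {B}

Original NTs in T[6,7] deriving "bb": ["B"]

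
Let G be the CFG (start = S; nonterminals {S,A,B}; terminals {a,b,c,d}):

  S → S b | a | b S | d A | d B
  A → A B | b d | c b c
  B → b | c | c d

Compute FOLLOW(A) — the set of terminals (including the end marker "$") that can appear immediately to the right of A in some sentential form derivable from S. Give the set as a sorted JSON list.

FIRST iteration:
[1]
  A via A→b d: +{b}
  A via A→c b c: +{c}
  B via B→b: +{b}
  B via B→c: +{c}
  S via S→a: +{a}
  S via S→b S: +{b}
  S via S→d A: +{d}
  FIRST(S)={a,b,d}  FIRST(A)={b,c}  FIRST(B)={b,c}
[2] (stable)
  FIRST(S)={a,b,d}  FIRST(A)={b,c}  FIRST(B)={b,c}

Compute FOLLOW by fixpoint:
FOLLOW(S) := {$}
round 1:
  A→A B: FOLLOW(A) ⊇ FIRST(B) = {b,c}; new: +{b,c}
  A→A B: FOLLOW(B) ⊇ FOLLOW(A) ⊇ {b,c}; new: +{b,c}
  S→S b: FOLLOW(S) ⊇ FIRST(b) = {b}; new: +{b}
  S→d A: FOLLOW(A) ⊇ FOLLOW(S) ⊇ {$,b}; new: +{$}
  S→d B: FOLLOW(B) ⊇ FOLLOW(S) ⊇ {$,b}; new: +{$}
  S: {$,b}  A: {$,b,c}  B: {$,b,c}
round 2: done
  S: {$,b}  A: {$,b,c}  B: {$,b,c}

FOLLOW(A) = ["$", "b", "c"]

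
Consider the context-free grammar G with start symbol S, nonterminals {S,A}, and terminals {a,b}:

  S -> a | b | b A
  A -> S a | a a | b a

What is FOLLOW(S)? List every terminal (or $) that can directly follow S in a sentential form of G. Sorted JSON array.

Compute FIRST by fixpoint:
pass 1:
  A via A→a a: +{a}
  A via A→b a: +{b}
  S via S→a: +{a}
  S via S→b: +{b}
  FIRST(S)={a,b}  FIRST(A)={a,b}
pass 2: (no change)
  FIRST(S)={a,b}  FIRST(A)={a,b}

FOLLOW sets:
initialize: $ ∈ FOLLOW(S)
iter 1:
  A→S a: FOLLOW(S) ⊇ FIRST(a) = {a}; new: +{a}
  S→b A: FOLLOW(A) ⊇ FOLLOW(S) ⊇ {$,a}; new: +{$,a}
  S: {$,a}  A: {$,a}
iter 2: (stable)
  S: {$,a}  A: {$,a}

FOLLOW(S) = ["$", "a"]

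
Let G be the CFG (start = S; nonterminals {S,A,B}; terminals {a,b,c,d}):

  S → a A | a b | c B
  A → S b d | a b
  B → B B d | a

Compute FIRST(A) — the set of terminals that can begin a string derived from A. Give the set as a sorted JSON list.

Compute FIRST by fixpoint:
iter 1:
  A via A→a b: +{a}
  B via B→a: +{a}
  S via S→a A: +{a}
  S via S→c B: +{c}
  FIRST[S]={a,c}  FIRST[A]={a}  FIRST[B]={a}
iter 2:
  A via A→S b d: +{c}
  FIRST[S]={a,c}  FIRST[A]={a,c}  FIRST[B]={a}
iter 3: (no change)
  FIRST[S]={a,c}  FIRST[A]={a,c}  FIRST[B]={a}

FIRST(A) = ["a", "c"]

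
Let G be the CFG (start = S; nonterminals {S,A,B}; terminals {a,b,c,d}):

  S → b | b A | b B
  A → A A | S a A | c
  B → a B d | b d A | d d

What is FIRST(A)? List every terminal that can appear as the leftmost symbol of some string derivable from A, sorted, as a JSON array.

Compute FIRST by fixpoint:
[1]
  A via A→c: +{c}
  B via B→a B d: +{a}
  B via B→b d A: +{b}
  B via B→d d: +{d}
  S via S→b: +{b}
  FIRST(S)={b}  FIRST(A)={c}  FIRST(B)={a,b,d}
[2]
  A via A→S a A: +{b}
  FIRST(S)={b}  FIRST(A)={b,c}  FIRST(B)={a,b,d}
[3] done
  FIRST(S)={b}  FIRST(A)={b,c}  FIRST(B)={a,b,d}

FIRST(A) = ["b", "c"]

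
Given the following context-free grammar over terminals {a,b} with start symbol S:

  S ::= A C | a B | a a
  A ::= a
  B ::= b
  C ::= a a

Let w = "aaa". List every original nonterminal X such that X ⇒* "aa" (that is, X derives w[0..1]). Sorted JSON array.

Convert to CNF:
  S -> A C | T0 B | T0 T0
  A -> a
  B -> b
  C -> T0 T0
  T0 -> a

CYK fill — only the sub-triangle for w[0..1]:
  T[0,0] 'a' = {A,T0}  orig:{A}
  T[1,1] 'a' = {A,T0}  orig:{A}
  T[0,1] 'aa' = {C,S}

Original NTs in T[0,1] deriving "aa": ["C", "S"]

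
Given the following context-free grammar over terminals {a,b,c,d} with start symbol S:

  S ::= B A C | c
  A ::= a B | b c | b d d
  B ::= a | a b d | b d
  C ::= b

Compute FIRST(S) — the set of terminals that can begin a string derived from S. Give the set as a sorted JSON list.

FIRST iteration:
pass 1:
  A via A→a B: +{a}
  A via A→b c: +{b}
  B via B→a: +{a}
  B via B→b d: +{b}
  C via C→b: +{b}
  S via S→B A C: +{a,b}
  S via S→c: +{c}
  FIRST[S]={a,b,c}  FIRST[A]={a,b}  FIRST[B]={a,b}  FIRST[C]={b}
pass 2: done
  FIRST[S]={a,b,c}  FIRST[A]={a,b}  FIRST[B]={a,b}  FIRST[C]={b}

FIRST(S) = ["a", "b", "c"]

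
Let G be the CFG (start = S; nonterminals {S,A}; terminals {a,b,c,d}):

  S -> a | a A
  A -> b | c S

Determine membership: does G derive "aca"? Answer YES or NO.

CNF form of G:
  S -> T1 A | a
  A -> T0 S | b
  T0 -> c
  T1 -> a

Fill CYK table bottom-up:
  T[0,0] 'a' = {S,T1}  orig:{S}
  T[1,1] 'c' = {T0}  orig:{}
  T[2,2] 'a' = {S,T1}  orig:{S}
  T[0,1] 'ac' = ∅
  T[1,2] 'ca' = {A}
  T[0,2] 'aca' = {S}

S ∈ T[0,2] ⇒ YES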